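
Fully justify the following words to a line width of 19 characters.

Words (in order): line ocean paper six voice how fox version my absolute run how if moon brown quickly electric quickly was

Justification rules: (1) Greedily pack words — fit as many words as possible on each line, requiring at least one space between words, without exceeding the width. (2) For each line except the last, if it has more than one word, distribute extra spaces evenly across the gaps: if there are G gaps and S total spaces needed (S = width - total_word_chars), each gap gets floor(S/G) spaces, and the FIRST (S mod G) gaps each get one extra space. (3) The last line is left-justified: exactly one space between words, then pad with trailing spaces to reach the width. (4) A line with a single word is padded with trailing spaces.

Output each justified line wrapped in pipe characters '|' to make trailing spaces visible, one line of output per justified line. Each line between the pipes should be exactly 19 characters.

Line 1: ['line', 'ocean', 'paper'] (min_width=16, slack=3)
Line 2: ['six', 'voice', 'how', 'fox'] (min_width=17, slack=2)
Line 3: ['version', 'my', 'absolute'] (min_width=19, slack=0)
Line 4: ['run', 'how', 'if', 'moon'] (min_width=15, slack=4)
Line 5: ['brown', 'quickly'] (min_width=13, slack=6)
Line 6: ['electric', 'quickly'] (min_width=16, slack=3)
Line 7: ['was'] (min_width=3, slack=16)

Answer: |line   ocean  paper|
|six  voice  how fox|
|version my absolute|
|run   how  if  moon|
|brown       quickly|
|electric    quickly|
|was                |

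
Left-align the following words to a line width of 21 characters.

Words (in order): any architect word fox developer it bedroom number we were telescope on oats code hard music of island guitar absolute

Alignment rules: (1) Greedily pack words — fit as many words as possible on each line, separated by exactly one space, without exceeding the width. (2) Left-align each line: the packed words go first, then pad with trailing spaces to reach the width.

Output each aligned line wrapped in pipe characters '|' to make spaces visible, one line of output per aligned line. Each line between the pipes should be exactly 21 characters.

Line 1: ['any', 'architect', 'word'] (min_width=18, slack=3)
Line 2: ['fox', 'developer', 'it'] (min_width=16, slack=5)
Line 3: ['bedroom', 'number', 'we'] (min_width=17, slack=4)
Line 4: ['were', 'telescope', 'on'] (min_width=17, slack=4)
Line 5: ['oats', 'code', 'hard', 'music'] (min_width=20, slack=1)
Line 6: ['of', 'island', 'guitar'] (min_width=16, slack=5)
Line 7: ['absolute'] (min_width=8, slack=13)

Answer: |any architect word   |
|fox developer it     |
|bedroom number we    |
|were telescope on    |
|oats code hard music |
|of island guitar     |
|absolute             |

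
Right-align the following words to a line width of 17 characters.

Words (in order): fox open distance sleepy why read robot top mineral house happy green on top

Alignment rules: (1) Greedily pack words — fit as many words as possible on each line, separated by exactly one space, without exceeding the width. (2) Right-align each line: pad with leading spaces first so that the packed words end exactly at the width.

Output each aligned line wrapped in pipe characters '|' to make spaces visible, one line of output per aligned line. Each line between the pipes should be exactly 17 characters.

Line 1: ['fox', 'open', 'distance'] (min_width=17, slack=0)
Line 2: ['sleepy', 'why', 'read'] (min_width=15, slack=2)
Line 3: ['robot', 'top', 'mineral'] (min_width=17, slack=0)
Line 4: ['house', 'happy', 'green'] (min_width=17, slack=0)
Line 5: ['on', 'top'] (min_width=6, slack=11)

Answer: |fox open distance|
|  sleepy why read|
|robot top mineral|
|house happy green|
|           on top|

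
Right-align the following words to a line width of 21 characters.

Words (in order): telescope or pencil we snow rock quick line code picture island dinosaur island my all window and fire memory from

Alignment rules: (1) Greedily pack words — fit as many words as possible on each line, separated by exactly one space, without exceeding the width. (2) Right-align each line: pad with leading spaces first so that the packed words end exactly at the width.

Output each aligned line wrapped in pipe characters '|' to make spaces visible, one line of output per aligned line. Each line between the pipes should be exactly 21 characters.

Line 1: ['telescope', 'or', 'pencil'] (min_width=19, slack=2)
Line 2: ['we', 'snow', 'rock', 'quick'] (min_width=18, slack=3)
Line 3: ['line', 'code', 'picture'] (min_width=17, slack=4)
Line 4: ['island', 'dinosaur'] (min_width=15, slack=6)
Line 5: ['island', 'my', 'all', 'window'] (min_width=20, slack=1)
Line 6: ['and', 'fire', 'memory', 'from'] (min_width=20, slack=1)

Answer: |  telescope or pencil|
|   we snow rock quick|
|    line code picture|
|      island dinosaur|
| island my all window|
| and fire memory from|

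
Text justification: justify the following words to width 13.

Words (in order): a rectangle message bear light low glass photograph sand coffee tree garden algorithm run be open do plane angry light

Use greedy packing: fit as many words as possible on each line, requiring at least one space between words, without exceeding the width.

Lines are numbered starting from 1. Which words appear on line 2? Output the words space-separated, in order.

Line 1: ['a', 'rectangle'] (min_width=11, slack=2)
Line 2: ['message', 'bear'] (min_width=12, slack=1)
Line 3: ['light', 'low'] (min_width=9, slack=4)
Line 4: ['glass'] (min_width=5, slack=8)
Line 5: ['photograph'] (min_width=10, slack=3)
Line 6: ['sand', 'coffee'] (min_width=11, slack=2)
Line 7: ['tree', 'garden'] (min_width=11, slack=2)
Line 8: ['algorithm', 'run'] (min_width=13, slack=0)
Line 9: ['be', 'open', 'do'] (min_width=10, slack=3)
Line 10: ['plane', 'angry'] (min_width=11, slack=2)
Line 11: ['light'] (min_width=5, slack=8)

Answer: message bear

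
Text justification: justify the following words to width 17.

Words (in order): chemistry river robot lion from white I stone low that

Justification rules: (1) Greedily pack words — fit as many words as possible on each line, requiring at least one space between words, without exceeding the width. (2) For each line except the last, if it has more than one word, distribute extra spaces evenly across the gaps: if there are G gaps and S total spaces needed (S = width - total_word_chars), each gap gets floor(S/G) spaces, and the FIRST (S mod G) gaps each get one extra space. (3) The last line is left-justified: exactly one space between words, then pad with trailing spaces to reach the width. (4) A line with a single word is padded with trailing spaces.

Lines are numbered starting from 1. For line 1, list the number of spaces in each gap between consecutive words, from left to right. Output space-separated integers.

Answer: 3

Derivation:
Line 1: ['chemistry', 'river'] (min_width=15, slack=2)
Line 2: ['robot', 'lion', 'from'] (min_width=15, slack=2)
Line 3: ['white', 'I', 'stone', 'low'] (min_width=17, slack=0)
Line 4: ['that'] (min_width=4, slack=13)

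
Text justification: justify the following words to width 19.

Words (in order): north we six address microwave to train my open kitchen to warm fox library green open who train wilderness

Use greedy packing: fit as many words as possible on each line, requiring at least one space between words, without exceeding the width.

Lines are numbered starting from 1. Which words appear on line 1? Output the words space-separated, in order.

Answer: north we six

Derivation:
Line 1: ['north', 'we', 'six'] (min_width=12, slack=7)
Line 2: ['address', 'microwave'] (min_width=17, slack=2)
Line 3: ['to', 'train', 'my', 'open'] (min_width=16, slack=3)
Line 4: ['kitchen', 'to', 'warm', 'fox'] (min_width=19, slack=0)
Line 5: ['library', 'green', 'open'] (min_width=18, slack=1)
Line 6: ['who', 'train'] (min_width=9, slack=10)
Line 7: ['wilderness'] (min_width=10, slack=9)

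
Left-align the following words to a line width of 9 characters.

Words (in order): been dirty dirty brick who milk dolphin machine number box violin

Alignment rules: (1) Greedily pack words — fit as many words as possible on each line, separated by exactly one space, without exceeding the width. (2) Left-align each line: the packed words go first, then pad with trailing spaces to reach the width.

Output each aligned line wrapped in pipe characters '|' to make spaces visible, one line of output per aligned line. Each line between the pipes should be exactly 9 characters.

Line 1: ['been'] (min_width=4, slack=5)
Line 2: ['dirty'] (min_width=5, slack=4)
Line 3: ['dirty'] (min_width=5, slack=4)
Line 4: ['brick', 'who'] (min_width=9, slack=0)
Line 5: ['milk'] (min_width=4, slack=5)
Line 6: ['dolphin'] (min_width=7, slack=2)
Line 7: ['machine'] (min_width=7, slack=2)
Line 8: ['number'] (min_width=6, slack=3)
Line 9: ['box'] (min_width=3, slack=6)
Line 10: ['violin'] (min_width=6, slack=3)

Answer: |been     |
|dirty    |
|dirty    |
|brick who|
|milk     |
|dolphin  |
|machine  |
|number   |
|box      |
|violin   |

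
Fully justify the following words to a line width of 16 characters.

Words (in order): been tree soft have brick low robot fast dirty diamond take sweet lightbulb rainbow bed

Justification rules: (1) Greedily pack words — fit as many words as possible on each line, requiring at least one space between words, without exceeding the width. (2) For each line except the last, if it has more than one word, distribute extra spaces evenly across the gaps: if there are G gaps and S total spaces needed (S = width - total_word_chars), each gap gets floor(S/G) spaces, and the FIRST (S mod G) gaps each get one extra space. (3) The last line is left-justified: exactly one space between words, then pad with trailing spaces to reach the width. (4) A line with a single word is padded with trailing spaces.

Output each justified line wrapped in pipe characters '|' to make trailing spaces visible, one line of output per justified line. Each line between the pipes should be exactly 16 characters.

Line 1: ['been', 'tree', 'soft'] (min_width=14, slack=2)
Line 2: ['have', 'brick', 'low'] (min_width=14, slack=2)
Line 3: ['robot', 'fast', 'dirty'] (min_width=16, slack=0)
Line 4: ['diamond', 'take'] (min_width=12, slack=4)
Line 5: ['sweet', 'lightbulb'] (min_width=15, slack=1)
Line 6: ['rainbow', 'bed'] (min_width=11, slack=5)

Answer: |been  tree  soft|
|have  brick  low|
|robot fast dirty|
|diamond     take|
|sweet  lightbulb|
|rainbow bed     |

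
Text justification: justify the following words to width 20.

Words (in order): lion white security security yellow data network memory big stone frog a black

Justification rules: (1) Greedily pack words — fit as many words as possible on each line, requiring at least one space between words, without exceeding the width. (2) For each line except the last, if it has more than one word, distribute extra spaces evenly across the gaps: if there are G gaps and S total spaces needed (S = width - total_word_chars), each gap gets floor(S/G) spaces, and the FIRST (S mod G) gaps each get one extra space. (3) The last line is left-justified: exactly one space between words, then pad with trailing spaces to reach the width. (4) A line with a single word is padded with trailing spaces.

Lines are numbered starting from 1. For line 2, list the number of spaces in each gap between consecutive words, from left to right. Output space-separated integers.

Line 1: ['lion', 'white', 'security'] (min_width=19, slack=1)
Line 2: ['security', 'yellow', 'data'] (min_width=20, slack=0)
Line 3: ['network', 'memory', 'big'] (min_width=18, slack=2)
Line 4: ['stone', 'frog', 'a', 'black'] (min_width=18, slack=2)

Answer: 1 1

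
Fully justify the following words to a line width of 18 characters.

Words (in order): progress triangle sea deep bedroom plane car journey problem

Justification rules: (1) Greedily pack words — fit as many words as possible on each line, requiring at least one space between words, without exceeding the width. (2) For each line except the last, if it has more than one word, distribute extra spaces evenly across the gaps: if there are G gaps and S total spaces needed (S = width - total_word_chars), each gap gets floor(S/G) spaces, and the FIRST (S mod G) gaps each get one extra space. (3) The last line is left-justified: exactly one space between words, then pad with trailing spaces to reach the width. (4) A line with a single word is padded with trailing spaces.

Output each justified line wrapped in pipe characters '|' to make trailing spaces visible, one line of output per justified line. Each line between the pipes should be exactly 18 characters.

Line 1: ['progress', 'triangle'] (min_width=17, slack=1)
Line 2: ['sea', 'deep', 'bedroom'] (min_width=16, slack=2)
Line 3: ['plane', 'car', 'journey'] (min_width=17, slack=1)
Line 4: ['problem'] (min_width=7, slack=11)

Answer: |progress  triangle|
|sea  deep  bedroom|
|plane  car journey|
|problem           |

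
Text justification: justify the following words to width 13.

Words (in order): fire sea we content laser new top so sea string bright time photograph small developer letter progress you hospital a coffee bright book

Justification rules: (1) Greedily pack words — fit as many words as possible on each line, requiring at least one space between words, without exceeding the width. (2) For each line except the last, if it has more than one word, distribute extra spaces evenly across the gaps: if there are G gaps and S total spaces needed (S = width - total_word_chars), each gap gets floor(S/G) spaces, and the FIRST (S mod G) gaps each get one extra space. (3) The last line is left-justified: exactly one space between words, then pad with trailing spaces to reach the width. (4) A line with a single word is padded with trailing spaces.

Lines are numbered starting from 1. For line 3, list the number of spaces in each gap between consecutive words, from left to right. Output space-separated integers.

Line 1: ['fire', 'sea', 'we'] (min_width=11, slack=2)
Line 2: ['content', 'laser'] (min_width=13, slack=0)
Line 3: ['new', 'top', 'so'] (min_width=10, slack=3)
Line 4: ['sea', 'string'] (min_width=10, slack=3)
Line 5: ['bright', 'time'] (min_width=11, slack=2)
Line 6: ['photograph'] (min_width=10, slack=3)
Line 7: ['small'] (min_width=5, slack=8)
Line 8: ['developer'] (min_width=9, slack=4)
Line 9: ['letter'] (min_width=6, slack=7)
Line 10: ['progress', 'you'] (min_width=12, slack=1)
Line 11: ['hospital', 'a'] (min_width=10, slack=3)
Line 12: ['coffee', 'bright'] (min_width=13, slack=0)
Line 13: ['book'] (min_width=4, slack=9)

Answer: 3 2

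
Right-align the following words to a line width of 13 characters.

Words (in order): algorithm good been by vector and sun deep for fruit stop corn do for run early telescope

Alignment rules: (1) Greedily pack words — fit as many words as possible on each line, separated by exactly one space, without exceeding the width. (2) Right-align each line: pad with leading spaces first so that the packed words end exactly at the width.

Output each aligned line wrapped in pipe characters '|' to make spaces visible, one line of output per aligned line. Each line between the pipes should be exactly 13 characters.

Answer: |    algorithm|
| good been by|
|   vector and|
| sun deep for|
|   fruit stop|
|  corn do for|
|    run early|
|    telescope|

Derivation:
Line 1: ['algorithm'] (min_width=9, slack=4)
Line 2: ['good', 'been', 'by'] (min_width=12, slack=1)
Line 3: ['vector', 'and'] (min_width=10, slack=3)
Line 4: ['sun', 'deep', 'for'] (min_width=12, slack=1)
Line 5: ['fruit', 'stop'] (min_width=10, slack=3)
Line 6: ['corn', 'do', 'for'] (min_width=11, slack=2)
Line 7: ['run', 'early'] (min_width=9, slack=4)
Line 8: ['telescope'] (min_width=9, slack=4)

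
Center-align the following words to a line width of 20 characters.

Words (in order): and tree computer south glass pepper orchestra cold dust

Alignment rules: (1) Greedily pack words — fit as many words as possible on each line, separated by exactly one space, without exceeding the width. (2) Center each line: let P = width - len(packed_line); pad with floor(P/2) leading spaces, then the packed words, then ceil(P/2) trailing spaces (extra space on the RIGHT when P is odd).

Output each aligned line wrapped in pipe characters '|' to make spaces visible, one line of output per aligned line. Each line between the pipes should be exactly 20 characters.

Answer: | and tree computer  |
| south glass pepper |
|orchestra cold dust |

Derivation:
Line 1: ['and', 'tree', 'computer'] (min_width=17, slack=3)
Line 2: ['south', 'glass', 'pepper'] (min_width=18, slack=2)
Line 3: ['orchestra', 'cold', 'dust'] (min_width=19, slack=1)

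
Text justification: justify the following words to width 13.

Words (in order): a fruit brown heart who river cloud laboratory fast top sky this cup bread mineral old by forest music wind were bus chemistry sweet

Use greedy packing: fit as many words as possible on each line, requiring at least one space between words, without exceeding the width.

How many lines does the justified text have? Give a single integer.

Line 1: ['a', 'fruit', 'brown'] (min_width=13, slack=0)
Line 2: ['heart', 'who'] (min_width=9, slack=4)
Line 3: ['river', 'cloud'] (min_width=11, slack=2)
Line 4: ['laboratory'] (min_width=10, slack=3)
Line 5: ['fast', 'top', 'sky'] (min_width=12, slack=1)
Line 6: ['this', 'cup'] (min_width=8, slack=5)
Line 7: ['bread', 'mineral'] (min_width=13, slack=0)
Line 8: ['old', 'by', 'forest'] (min_width=13, slack=0)
Line 9: ['music', 'wind'] (min_width=10, slack=3)
Line 10: ['were', 'bus'] (min_width=8, slack=5)
Line 11: ['chemistry'] (min_width=9, slack=4)
Line 12: ['sweet'] (min_width=5, slack=8)
Total lines: 12

Answer: 12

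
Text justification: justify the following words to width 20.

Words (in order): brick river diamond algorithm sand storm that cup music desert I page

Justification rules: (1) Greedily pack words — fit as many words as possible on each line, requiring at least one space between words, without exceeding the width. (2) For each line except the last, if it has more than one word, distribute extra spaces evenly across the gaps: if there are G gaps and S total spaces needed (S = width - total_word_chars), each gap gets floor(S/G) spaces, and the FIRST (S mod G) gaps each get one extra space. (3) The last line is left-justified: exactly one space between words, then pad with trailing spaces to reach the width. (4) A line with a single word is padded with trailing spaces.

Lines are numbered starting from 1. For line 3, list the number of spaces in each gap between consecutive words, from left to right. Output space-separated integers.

Line 1: ['brick', 'river', 'diamond'] (min_width=19, slack=1)
Line 2: ['algorithm', 'sand', 'storm'] (min_width=20, slack=0)
Line 3: ['that', 'cup', 'music'] (min_width=14, slack=6)
Line 4: ['desert', 'I', 'page'] (min_width=13, slack=7)

Answer: 4 4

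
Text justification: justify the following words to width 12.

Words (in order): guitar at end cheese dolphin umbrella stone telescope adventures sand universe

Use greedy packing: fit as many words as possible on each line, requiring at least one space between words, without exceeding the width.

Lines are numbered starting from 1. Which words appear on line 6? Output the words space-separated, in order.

Line 1: ['guitar', 'at'] (min_width=9, slack=3)
Line 2: ['end', 'cheese'] (min_width=10, slack=2)
Line 3: ['dolphin'] (min_width=7, slack=5)
Line 4: ['umbrella'] (min_width=8, slack=4)
Line 5: ['stone'] (min_width=5, slack=7)
Line 6: ['telescope'] (min_width=9, slack=3)
Line 7: ['adventures'] (min_width=10, slack=2)
Line 8: ['sand'] (min_width=4, slack=8)
Line 9: ['universe'] (min_width=8, slack=4)

Answer: telescope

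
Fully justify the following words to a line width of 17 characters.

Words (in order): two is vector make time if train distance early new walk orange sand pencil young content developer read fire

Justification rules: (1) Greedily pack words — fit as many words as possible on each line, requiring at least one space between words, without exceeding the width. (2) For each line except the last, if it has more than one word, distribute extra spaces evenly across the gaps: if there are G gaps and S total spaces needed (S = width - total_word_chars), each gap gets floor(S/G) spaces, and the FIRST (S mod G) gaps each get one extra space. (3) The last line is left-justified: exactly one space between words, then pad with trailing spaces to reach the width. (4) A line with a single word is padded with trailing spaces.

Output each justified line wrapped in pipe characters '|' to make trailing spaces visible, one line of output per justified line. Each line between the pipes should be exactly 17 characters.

Line 1: ['two', 'is', 'vector'] (min_width=13, slack=4)
Line 2: ['make', 'time', 'if'] (min_width=12, slack=5)
Line 3: ['train', 'distance'] (min_width=14, slack=3)
Line 4: ['early', 'new', 'walk'] (min_width=14, slack=3)
Line 5: ['orange', 'sand'] (min_width=11, slack=6)
Line 6: ['pencil', 'young'] (min_width=12, slack=5)
Line 7: ['content', 'developer'] (min_width=17, slack=0)
Line 8: ['read', 'fire'] (min_width=9, slack=8)

Answer: |two   is   vector|
|make    time   if|
|train    distance|
|early   new  walk|
|orange       sand|
|pencil      young|
|content developer|
|read fire        |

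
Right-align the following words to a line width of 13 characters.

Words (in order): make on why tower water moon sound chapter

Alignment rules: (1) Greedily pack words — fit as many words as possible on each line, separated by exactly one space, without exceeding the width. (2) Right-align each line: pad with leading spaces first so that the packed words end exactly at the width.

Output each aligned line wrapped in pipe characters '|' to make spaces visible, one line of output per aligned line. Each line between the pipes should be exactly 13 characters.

Line 1: ['make', 'on', 'why'] (min_width=11, slack=2)
Line 2: ['tower', 'water'] (min_width=11, slack=2)
Line 3: ['moon', 'sound'] (min_width=10, slack=3)
Line 4: ['chapter'] (min_width=7, slack=6)

Answer: |  make on why|
|  tower water|
|   moon sound|
|      chapter|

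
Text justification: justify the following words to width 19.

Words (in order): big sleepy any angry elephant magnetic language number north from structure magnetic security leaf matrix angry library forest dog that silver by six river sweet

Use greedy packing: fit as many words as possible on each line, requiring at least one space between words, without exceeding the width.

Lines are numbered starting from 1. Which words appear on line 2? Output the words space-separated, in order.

Line 1: ['big', 'sleepy', 'any'] (min_width=14, slack=5)
Line 2: ['angry', 'elephant'] (min_width=14, slack=5)
Line 3: ['magnetic', 'language'] (min_width=17, slack=2)
Line 4: ['number', 'north', 'from'] (min_width=17, slack=2)
Line 5: ['structure', 'magnetic'] (min_width=18, slack=1)
Line 6: ['security', 'leaf'] (min_width=13, slack=6)
Line 7: ['matrix', 'angry'] (min_width=12, slack=7)
Line 8: ['library', 'forest', 'dog'] (min_width=18, slack=1)
Line 9: ['that', 'silver', 'by', 'six'] (min_width=18, slack=1)
Line 10: ['river', 'sweet'] (min_width=11, slack=8)

Answer: angry elephant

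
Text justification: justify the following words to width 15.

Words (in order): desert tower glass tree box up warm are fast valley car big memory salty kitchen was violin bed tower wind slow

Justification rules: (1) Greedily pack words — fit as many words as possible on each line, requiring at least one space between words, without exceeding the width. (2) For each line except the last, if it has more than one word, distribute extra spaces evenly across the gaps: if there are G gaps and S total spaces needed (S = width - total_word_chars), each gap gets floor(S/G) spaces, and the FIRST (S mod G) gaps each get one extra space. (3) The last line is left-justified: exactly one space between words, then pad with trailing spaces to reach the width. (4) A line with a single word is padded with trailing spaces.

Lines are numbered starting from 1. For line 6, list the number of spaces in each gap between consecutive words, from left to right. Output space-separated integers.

Line 1: ['desert', 'tower'] (min_width=12, slack=3)
Line 2: ['glass', 'tree', 'box'] (min_width=14, slack=1)
Line 3: ['up', 'warm', 'are'] (min_width=11, slack=4)
Line 4: ['fast', 'valley', 'car'] (min_width=15, slack=0)
Line 5: ['big', 'memory'] (min_width=10, slack=5)
Line 6: ['salty', 'kitchen'] (min_width=13, slack=2)
Line 7: ['was', 'violin', 'bed'] (min_width=14, slack=1)
Line 8: ['tower', 'wind', 'slow'] (min_width=15, slack=0)

Answer: 3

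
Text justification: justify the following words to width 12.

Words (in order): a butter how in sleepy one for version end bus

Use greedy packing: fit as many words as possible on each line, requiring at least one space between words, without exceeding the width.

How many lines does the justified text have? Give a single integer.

Answer: 5

Derivation:
Line 1: ['a', 'butter', 'how'] (min_width=12, slack=0)
Line 2: ['in', 'sleepy'] (min_width=9, slack=3)
Line 3: ['one', 'for'] (min_width=7, slack=5)
Line 4: ['version', 'end'] (min_width=11, slack=1)
Line 5: ['bus'] (min_width=3, slack=9)
Total lines: 5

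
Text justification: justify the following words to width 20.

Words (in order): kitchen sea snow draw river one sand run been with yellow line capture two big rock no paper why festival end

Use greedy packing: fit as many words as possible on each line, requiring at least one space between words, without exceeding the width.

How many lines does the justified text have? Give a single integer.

Answer: 6

Derivation:
Line 1: ['kitchen', 'sea', 'snow'] (min_width=16, slack=4)
Line 2: ['draw', 'river', 'one', 'sand'] (min_width=19, slack=1)
Line 3: ['run', 'been', 'with', 'yellow'] (min_width=20, slack=0)
Line 4: ['line', 'capture', 'two', 'big'] (min_width=20, slack=0)
Line 5: ['rock', 'no', 'paper', 'why'] (min_width=17, slack=3)
Line 6: ['festival', 'end'] (min_width=12, slack=8)
Total lines: 6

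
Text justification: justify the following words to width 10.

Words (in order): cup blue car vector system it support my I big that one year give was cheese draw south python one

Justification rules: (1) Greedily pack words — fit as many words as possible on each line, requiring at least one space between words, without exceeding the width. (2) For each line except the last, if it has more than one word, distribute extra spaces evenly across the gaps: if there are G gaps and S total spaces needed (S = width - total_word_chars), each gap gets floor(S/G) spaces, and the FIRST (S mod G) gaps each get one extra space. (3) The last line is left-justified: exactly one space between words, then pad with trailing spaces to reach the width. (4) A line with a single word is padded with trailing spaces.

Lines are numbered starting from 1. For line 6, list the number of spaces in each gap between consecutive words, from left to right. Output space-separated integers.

Answer: 3

Derivation:
Line 1: ['cup', 'blue'] (min_width=8, slack=2)
Line 2: ['car', 'vector'] (min_width=10, slack=0)
Line 3: ['system', 'it'] (min_width=9, slack=1)
Line 4: ['support', 'my'] (min_width=10, slack=0)
Line 5: ['I', 'big', 'that'] (min_width=10, slack=0)
Line 6: ['one', 'year'] (min_width=8, slack=2)
Line 7: ['give', 'was'] (min_width=8, slack=2)
Line 8: ['cheese'] (min_width=6, slack=4)
Line 9: ['draw', 'south'] (min_width=10, slack=0)
Line 10: ['python', 'one'] (min_width=10, slack=0)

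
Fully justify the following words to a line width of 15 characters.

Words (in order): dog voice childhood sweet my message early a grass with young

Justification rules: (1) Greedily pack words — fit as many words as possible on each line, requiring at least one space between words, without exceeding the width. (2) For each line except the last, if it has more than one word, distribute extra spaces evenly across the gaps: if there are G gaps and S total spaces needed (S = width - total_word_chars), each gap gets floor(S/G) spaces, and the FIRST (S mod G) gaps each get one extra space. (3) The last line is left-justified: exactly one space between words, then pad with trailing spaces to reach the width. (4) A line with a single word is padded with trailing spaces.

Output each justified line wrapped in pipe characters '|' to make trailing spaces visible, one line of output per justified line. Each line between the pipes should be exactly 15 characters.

Line 1: ['dog', 'voice'] (min_width=9, slack=6)
Line 2: ['childhood', 'sweet'] (min_width=15, slack=0)
Line 3: ['my', 'message'] (min_width=10, slack=5)
Line 4: ['early', 'a', 'grass'] (min_width=13, slack=2)
Line 5: ['with', 'young'] (min_width=10, slack=5)

Answer: |dog       voice|
|childhood sweet|
|my      message|
|early  a  grass|
|with young     |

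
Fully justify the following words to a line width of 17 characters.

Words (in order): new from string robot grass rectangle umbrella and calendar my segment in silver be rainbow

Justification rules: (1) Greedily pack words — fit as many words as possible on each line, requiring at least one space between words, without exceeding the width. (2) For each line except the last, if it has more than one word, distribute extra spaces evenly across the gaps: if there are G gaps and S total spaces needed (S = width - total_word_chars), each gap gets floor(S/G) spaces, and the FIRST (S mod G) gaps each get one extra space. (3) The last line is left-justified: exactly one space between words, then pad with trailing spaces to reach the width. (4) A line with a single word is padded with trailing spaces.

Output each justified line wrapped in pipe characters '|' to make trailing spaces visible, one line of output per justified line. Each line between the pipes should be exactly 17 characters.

Line 1: ['new', 'from', 'string'] (min_width=15, slack=2)
Line 2: ['robot', 'grass'] (min_width=11, slack=6)
Line 3: ['rectangle'] (min_width=9, slack=8)
Line 4: ['umbrella', 'and'] (min_width=12, slack=5)
Line 5: ['calendar', 'my'] (min_width=11, slack=6)
Line 6: ['segment', 'in', 'silver'] (min_width=17, slack=0)
Line 7: ['be', 'rainbow'] (min_width=10, slack=7)

Answer: |new  from  string|
|robot       grass|
|rectangle        |
|umbrella      and|
|calendar       my|
|segment in silver|
|be rainbow       |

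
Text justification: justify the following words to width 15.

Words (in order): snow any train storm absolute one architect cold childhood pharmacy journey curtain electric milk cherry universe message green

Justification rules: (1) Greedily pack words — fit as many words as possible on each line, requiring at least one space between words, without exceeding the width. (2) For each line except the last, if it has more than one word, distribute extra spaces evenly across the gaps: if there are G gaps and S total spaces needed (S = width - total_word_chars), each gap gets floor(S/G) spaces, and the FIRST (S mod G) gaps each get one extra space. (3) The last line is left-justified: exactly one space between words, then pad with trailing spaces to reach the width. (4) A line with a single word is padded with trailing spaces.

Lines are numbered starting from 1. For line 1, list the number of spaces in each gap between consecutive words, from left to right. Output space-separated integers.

Line 1: ['snow', 'any', 'train'] (min_width=14, slack=1)
Line 2: ['storm', 'absolute'] (min_width=14, slack=1)
Line 3: ['one', 'architect'] (min_width=13, slack=2)
Line 4: ['cold', 'childhood'] (min_width=14, slack=1)
Line 5: ['pharmacy'] (min_width=8, slack=7)
Line 6: ['journey', 'curtain'] (min_width=15, slack=0)
Line 7: ['electric', 'milk'] (min_width=13, slack=2)
Line 8: ['cherry', 'universe'] (min_width=15, slack=0)
Line 9: ['message', 'green'] (min_width=13, slack=2)

Answer: 2 1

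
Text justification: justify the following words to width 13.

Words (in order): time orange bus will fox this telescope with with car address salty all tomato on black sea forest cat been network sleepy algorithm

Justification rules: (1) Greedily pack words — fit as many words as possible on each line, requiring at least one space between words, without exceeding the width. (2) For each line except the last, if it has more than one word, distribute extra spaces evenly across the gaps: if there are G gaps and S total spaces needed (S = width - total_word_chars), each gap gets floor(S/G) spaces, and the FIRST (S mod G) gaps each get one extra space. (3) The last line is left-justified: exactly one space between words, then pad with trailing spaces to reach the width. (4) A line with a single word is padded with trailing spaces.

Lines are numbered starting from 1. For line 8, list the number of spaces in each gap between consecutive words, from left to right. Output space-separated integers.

Answer: 5

Derivation:
Line 1: ['time', 'orange'] (min_width=11, slack=2)
Line 2: ['bus', 'will', 'fox'] (min_width=12, slack=1)
Line 3: ['this'] (min_width=4, slack=9)
Line 4: ['telescope'] (min_width=9, slack=4)
Line 5: ['with', 'with', 'car'] (min_width=13, slack=0)
Line 6: ['address', 'salty'] (min_width=13, slack=0)
Line 7: ['all', 'tomato', 'on'] (min_width=13, slack=0)
Line 8: ['black', 'sea'] (min_width=9, slack=4)
Line 9: ['forest', 'cat'] (min_width=10, slack=3)
Line 10: ['been', 'network'] (min_width=12, slack=1)
Line 11: ['sleepy'] (min_width=6, slack=7)
Line 12: ['algorithm'] (min_width=9, slack=4)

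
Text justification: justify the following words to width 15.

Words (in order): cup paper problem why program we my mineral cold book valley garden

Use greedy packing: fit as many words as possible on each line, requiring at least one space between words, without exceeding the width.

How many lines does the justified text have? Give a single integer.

Line 1: ['cup', 'paper'] (min_width=9, slack=6)
Line 2: ['problem', 'why'] (min_width=11, slack=4)
Line 3: ['program', 'we', 'my'] (min_width=13, slack=2)
Line 4: ['mineral', 'cold'] (min_width=12, slack=3)
Line 5: ['book', 'valley'] (min_width=11, slack=4)
Line 6: ['garden'] (min_width=6, slack=9)
Total lines: 6

Answer: 6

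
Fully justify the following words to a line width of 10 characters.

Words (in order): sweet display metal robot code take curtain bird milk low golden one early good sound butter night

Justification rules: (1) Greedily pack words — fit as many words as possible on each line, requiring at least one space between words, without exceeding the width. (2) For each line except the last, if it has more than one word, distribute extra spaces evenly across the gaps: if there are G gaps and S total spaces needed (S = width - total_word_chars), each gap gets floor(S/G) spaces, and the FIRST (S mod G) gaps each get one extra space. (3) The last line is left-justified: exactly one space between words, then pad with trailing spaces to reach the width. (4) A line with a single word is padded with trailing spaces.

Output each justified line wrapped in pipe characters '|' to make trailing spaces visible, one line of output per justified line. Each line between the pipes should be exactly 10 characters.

Line 1: ['sweet'] (min_width=5, slack=5)
Line 2: ['display'] (min_width=7, slack=3)
Line 3: ['metal'] (min_width=5, slack=5)
Line 4: ['robot', 'code'] (min_width=10, slack=0)
Line 5: ['take'] (min_width=4, slack=6)
Line 6: ['curtain'] (min_width=7, slack=3)
Line 7: ['bird', 'milk'] (min_width=9, slack=1)
Line 8: ['low', 'golden'] (min_width=10, slack=0)
Line 9: ['one', 'early'] (min_width=9, slack=1)
Line 10: ['good', 'sound'] (min_width=10, slack=0)
Line 11: ['butter'] (min_width=6, slack=4)
Line 12: ['night'] (min_width=5, slack=5)

Answer: |sweet     |
|display   |
|metal     |
|robot code|
|take      |
|curtain   |
|bird  milk|
|low golden|
|one  early|
|good sound|
|butter    |
|night     |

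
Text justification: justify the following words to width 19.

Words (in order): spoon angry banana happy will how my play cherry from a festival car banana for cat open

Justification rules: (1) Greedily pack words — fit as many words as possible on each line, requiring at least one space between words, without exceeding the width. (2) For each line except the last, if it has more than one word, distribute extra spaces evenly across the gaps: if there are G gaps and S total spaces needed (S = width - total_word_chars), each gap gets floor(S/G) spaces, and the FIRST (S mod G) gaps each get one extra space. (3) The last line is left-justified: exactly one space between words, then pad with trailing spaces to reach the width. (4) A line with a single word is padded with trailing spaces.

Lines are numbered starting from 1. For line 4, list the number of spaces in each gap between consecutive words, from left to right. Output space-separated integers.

Line 1: ['spoon', 'angry', 'banana'] (min_width=18, slack=1)
Line 2: ['happy', 'will', 'how', 'my'] (min_width=17, slack=2)
Line 3: ['play', 'cherry', 'from', 'a'] (min_width=18, slack=1)
Line 4: ['festival', 'car', 'banana'] (min_width=19, slack=0)
Line 5: ['for', 'cat', 'open'] (min_width=12, slack=7)

Answer: 1 1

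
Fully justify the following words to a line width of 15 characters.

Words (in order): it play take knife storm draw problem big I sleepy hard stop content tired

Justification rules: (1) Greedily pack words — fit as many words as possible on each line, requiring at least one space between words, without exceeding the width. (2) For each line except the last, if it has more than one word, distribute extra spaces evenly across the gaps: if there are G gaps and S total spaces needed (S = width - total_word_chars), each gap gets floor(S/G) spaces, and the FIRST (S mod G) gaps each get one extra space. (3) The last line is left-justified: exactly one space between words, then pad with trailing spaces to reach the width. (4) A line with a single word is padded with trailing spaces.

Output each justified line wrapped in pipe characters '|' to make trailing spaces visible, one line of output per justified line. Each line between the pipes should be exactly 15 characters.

Line 1: ['it', 'play', 'take'] (min_width=12, slack=3)
Line 2: ['knife', 'storm'] (min_width=11, slack=4)
Line 3: ['draw', 'problem'] (min_width=12, slack=3)
Line 4: ['big', 'I', 'sleepy'] (min_width=12, slack=3)
Line 5: ['hard', 'stop'] (min_width=9, slack=6)
Line 6: ['content', 'tired'] (min_width=13, slack=2)

Answer: |it   play  take|
|knife     storm|
|draw    problem|
|big   I  sleepy|
|hard       stop|
|content tired  |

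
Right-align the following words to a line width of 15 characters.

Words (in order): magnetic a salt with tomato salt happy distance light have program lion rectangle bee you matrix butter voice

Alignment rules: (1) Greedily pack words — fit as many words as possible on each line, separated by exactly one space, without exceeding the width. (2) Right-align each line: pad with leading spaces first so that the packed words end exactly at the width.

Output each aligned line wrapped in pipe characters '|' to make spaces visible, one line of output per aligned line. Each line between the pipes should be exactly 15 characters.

Answer: |magnetic a salt|
|    with tomato|
|     salt happy|
| distance light|
|   have program|
| lion rectangle|
| bee you matrix|
|   butter voice|

Derivation:
Line 1: ['magnetic', 'a', 'salt'] (min_width=15, slack=0)
Line 2: ['with', 'tomato'] (min_width=11, slack=4)
Line 3: ['salt', 'happy'] (min_width=10, slack=5)
Line 4: ['distance', 'light'] (min_width=14, slack=1)
Line 5: ['have', 'program'] (min_width=12, slack=3)
Line 6: ['lion', 'rectangle'] (min_width=14, slack=1)
Line 7: ['bee', 'you', 'matrix'] (min_width=14, slack=1)
Line 8: ['butter', 'voice'] (min_width=12, slack=3)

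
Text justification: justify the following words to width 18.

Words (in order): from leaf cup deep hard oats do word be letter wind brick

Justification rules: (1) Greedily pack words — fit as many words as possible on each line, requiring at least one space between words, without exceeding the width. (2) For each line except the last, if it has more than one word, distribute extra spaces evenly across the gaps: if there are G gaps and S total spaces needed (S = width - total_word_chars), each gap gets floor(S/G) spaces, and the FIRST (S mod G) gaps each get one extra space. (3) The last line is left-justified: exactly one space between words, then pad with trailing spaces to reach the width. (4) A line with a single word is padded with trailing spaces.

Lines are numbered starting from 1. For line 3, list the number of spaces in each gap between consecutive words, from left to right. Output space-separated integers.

Line 1: ['from', 'leaf', 'cup', 'deep'] (min_width=18, slack=0)
Line 2: ['hard', 'oats', 'do', 'word'] (min_width=17, slack=1)
Line 3: ['be', 'letter', 'wind'] (min_width=14, slack=4)
Line 4: ['brick'] (min_width=5, slack=13)

Answer: 3 3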